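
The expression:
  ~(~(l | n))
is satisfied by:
  {n: True, l: True}
  {n: True, l: False}
  {l: True, n: False}


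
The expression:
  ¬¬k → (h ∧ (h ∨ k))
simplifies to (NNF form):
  h ∨ ¬k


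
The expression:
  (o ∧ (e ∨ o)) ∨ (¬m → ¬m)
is always true.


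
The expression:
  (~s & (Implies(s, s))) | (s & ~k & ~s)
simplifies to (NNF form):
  ~s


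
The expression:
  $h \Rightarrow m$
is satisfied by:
  {m: True, h: False}
  {h: False, m: False}
  {h: True, m: True}


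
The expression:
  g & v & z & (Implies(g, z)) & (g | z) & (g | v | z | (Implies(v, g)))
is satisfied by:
  {z: True, g: True, v: True}


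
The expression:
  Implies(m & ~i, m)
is always true.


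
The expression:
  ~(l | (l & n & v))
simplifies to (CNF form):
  ~l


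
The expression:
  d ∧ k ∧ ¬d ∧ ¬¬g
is never true.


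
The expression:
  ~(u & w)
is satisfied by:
  {w: False, u: False}
  {u: True, w: False}
  {w: True, u: False}


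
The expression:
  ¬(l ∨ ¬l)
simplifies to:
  False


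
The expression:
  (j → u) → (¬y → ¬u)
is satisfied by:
  {y: True, u: False}
  {u: False, y: False}
  {u: True, y: True}


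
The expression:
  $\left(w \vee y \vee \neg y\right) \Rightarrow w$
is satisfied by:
  {w: True}


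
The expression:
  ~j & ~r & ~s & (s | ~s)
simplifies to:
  ~j & ~r & ~s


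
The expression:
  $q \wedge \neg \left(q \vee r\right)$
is never true.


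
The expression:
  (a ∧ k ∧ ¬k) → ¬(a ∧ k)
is always true.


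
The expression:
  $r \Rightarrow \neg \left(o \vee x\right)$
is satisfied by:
  {o: False, r: False, x: False}
  {x: True, o: False, r: False}
  {o: True, x: False, r: False}
  {x: True, o: True, r: False}
  {r: True, x: False, o: False}


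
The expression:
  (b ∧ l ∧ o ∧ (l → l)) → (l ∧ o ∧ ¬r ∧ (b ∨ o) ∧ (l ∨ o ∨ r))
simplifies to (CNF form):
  ¬b ∨ ¬l ∨ ¬o ∨ ¬r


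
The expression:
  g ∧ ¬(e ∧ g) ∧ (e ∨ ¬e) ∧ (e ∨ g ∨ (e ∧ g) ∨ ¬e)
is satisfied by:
  {g: True, e: False}


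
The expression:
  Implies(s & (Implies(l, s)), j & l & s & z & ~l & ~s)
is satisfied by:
  {s: False}


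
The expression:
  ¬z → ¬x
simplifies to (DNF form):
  z ∨ ¬x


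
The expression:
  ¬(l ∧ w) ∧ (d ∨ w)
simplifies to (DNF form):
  (d ∧ ¬w) ∨ (w ∧ ¬l)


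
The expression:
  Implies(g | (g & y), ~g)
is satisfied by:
  {g: False}


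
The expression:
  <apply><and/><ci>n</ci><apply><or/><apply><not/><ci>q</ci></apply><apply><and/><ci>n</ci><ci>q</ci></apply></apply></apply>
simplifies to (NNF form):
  <ci>n</ci>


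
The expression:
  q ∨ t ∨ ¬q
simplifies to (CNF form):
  True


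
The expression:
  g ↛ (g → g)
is never true.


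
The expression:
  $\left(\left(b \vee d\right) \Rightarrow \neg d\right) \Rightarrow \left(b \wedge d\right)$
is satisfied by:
  {d: True}


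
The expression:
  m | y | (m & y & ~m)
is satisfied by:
  {y: True, m: True}
  {y: True, m: False}
  {m: True, y: False}


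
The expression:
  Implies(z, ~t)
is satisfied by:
  {t: False, z: False}
  {z: True, t: False}
  {t: True, z: False}


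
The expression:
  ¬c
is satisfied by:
  {c: False}


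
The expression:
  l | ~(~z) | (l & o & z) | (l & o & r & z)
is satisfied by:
  {z: True, l: True}
  {z: True, l: False}
  {l: True, z: False}


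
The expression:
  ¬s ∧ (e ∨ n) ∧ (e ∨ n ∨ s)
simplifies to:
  ¬s ∧ (e ∨ n)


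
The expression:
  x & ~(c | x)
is never true.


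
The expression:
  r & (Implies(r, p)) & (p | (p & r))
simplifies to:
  p & r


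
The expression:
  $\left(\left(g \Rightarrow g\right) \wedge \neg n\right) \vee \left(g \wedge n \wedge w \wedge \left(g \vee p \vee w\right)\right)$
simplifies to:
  $\left(g \wedge w\right) \vee \neg n$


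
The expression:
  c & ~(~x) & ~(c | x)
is never true.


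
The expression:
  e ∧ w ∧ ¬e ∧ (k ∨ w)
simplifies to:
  False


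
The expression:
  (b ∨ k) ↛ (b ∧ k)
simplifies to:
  (b ∧ ¬k) ∨ (k ∧ ¬b)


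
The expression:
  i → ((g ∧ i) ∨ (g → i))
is always true.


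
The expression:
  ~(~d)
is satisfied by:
  {d: True}


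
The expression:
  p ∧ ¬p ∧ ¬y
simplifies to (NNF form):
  False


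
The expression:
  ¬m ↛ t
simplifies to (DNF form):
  t ∨ ¬m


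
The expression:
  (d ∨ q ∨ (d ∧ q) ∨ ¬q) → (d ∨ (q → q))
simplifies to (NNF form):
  True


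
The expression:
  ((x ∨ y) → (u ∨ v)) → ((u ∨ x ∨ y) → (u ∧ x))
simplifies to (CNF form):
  (u ∨ ¬u) ∧ (x ∨ ¬u) ∧ (u ∨ ¬u ∨ ¬v) ∧ (u ∨ ¬u ∨ ¬x) ∧ (u ∨ ¬u ∨ ¬y) ∧ (u ∨ ¬v ∨ ¬x) ∧ (u ∨ ¬v ∨ ¬y) ∧ (x ∨ ¬u ∨ ¬v) ∧ (x ∨ ¬u ∨ ¬x) ∧ (x ∨ ¬u ∨ ¬y) ∧ (x ∨ ¬v ∨ ¬x) ∧ (x ∨ ¬v ∨ ¬y)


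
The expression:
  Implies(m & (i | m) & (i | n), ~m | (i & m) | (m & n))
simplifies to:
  True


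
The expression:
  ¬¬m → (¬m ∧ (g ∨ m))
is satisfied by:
  {m: False}


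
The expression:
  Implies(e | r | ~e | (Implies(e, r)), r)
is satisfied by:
  {r: True}


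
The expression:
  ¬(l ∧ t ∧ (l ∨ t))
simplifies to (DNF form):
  ¬l ∨ ¬t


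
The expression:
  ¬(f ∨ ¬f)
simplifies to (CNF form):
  False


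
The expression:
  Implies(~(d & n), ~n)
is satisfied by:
  {d: True, n: False}
  {n: False, d: False}
  {n: True, d: True}


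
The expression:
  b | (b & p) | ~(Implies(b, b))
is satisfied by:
  {b: True}


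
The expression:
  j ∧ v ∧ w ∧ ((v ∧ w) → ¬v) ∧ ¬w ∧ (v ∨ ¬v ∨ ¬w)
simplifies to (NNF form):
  False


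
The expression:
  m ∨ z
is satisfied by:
  {z: True, m: True}
  {z: True, m: False}
  {m: True, z: False}


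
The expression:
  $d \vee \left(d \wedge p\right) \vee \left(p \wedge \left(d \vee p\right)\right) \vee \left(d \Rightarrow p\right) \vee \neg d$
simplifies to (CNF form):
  $\text{True}$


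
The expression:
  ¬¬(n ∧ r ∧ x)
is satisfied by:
  {r: True, x: True, n: True}


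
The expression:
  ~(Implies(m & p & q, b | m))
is never true.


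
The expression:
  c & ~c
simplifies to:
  False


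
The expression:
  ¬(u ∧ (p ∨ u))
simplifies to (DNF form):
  ¬u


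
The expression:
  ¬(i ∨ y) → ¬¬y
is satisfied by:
  {i: True, y: True}
  {i: True, y: False}
  {y: True, i: False}


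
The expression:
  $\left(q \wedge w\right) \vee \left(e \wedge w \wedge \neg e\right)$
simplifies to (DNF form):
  $q \wedge w$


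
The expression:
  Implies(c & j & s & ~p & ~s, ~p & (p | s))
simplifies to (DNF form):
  True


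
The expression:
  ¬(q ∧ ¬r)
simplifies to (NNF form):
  r ∨ ¬q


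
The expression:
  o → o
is always true.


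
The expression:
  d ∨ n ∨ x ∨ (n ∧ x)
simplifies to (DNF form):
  d ∨ n ∨ x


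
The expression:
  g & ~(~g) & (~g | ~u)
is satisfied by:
  {g: True, u: False}


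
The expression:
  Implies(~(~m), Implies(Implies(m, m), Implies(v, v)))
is always true.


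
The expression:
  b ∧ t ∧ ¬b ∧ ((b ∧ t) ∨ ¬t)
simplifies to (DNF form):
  False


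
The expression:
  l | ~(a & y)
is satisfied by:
  {l: True, a: False, y: False}
  {l: False, a: False, y: False}
  {y: True, l: True, a: False}
  {y: True, l: False, a: False}
  {a: True, l: True, y: False}
  {a: True, l: False, y: False}
  {a: True, y: True, l: True}


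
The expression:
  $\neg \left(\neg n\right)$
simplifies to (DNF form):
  $n$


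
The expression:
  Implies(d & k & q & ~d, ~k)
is always true.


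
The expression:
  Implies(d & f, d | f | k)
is always true.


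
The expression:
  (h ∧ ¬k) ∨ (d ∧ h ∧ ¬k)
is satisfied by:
  {h: True, k: False}


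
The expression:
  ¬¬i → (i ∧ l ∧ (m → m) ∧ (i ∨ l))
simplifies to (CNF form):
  l ∨ ¬i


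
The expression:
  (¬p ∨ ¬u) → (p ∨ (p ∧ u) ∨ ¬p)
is always true.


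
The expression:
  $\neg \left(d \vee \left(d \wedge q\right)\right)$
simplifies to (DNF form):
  $\neg d$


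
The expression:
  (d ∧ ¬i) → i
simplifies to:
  i ∨ ¬d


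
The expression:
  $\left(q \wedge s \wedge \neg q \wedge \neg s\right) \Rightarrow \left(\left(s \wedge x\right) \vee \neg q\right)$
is always true.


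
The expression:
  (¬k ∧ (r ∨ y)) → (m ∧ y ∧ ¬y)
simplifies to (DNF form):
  k ∨ (¬r ∧ ¬y)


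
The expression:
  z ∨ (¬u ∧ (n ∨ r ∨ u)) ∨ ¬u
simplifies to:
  z ∨ ¬u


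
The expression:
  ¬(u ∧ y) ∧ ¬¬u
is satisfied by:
  {u: True, y: False}


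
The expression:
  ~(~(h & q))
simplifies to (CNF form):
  h & q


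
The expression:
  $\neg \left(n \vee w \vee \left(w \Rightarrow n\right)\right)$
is never true.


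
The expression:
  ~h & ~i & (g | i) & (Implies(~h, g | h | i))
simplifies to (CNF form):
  g & ~h & ~i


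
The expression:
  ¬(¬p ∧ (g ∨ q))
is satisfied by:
  {p: True, g: False, q: False}
  {q: True, p: True, g: False}
  {p: True, g: True, q: False}
  {q: True, p: True, g: True}
  {q: False, g: False, p: False}


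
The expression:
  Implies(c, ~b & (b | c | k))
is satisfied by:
  {c: False, b: False}
  {b: True, c: False}
  {c: True, b: False}


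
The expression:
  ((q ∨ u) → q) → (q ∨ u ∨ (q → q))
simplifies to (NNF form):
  True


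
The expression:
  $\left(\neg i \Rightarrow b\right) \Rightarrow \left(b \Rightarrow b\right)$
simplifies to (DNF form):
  $\text{True}$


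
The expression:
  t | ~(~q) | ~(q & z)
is always true.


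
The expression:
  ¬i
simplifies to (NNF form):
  ¬i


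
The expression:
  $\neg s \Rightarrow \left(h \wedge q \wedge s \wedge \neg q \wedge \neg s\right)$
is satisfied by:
  {s: True}


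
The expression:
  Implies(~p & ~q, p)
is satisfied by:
  {q: True, p: True}
  {q: True, p: False}
  {p: True, q: False}


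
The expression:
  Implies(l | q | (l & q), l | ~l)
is always true.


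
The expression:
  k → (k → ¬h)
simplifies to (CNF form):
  ¬h ∨ ¬k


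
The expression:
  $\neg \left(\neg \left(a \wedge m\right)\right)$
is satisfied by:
  {a: True, m: True}


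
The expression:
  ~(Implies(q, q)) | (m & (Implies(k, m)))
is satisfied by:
  {m: True}


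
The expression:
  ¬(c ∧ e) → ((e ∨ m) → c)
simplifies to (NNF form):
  c ∨ (¬e ∧ ¬m)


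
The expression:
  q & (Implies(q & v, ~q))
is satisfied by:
  {q: True, v: False}


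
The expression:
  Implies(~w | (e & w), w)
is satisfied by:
  {w: True}


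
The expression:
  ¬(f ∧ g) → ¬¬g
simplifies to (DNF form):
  g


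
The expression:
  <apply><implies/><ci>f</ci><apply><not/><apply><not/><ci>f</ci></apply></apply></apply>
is always true.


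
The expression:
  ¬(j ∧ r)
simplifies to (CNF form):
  ¬j ∨ ¬r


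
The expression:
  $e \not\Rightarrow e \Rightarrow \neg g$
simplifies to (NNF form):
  $\text{True}$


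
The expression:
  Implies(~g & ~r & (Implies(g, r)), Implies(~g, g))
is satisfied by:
  {r: True, g: True}
  {r: True, g: False}
  {g: True, r: False}


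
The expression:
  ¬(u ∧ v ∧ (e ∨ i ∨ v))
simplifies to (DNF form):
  ¬u ∨ ¬v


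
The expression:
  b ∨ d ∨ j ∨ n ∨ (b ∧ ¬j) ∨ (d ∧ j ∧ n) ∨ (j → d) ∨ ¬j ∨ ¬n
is always true.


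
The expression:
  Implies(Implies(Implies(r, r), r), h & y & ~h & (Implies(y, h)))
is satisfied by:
  {r: False}


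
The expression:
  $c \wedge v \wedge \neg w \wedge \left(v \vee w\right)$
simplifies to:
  $c \wedge v \wedge \neg w$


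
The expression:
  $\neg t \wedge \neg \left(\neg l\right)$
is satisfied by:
  {l: True, t: False}


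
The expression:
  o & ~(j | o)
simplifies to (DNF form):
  False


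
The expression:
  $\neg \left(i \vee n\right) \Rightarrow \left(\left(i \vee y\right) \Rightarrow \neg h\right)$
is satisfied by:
  {i: True, n: True, h: False, y: False}
  {i: True, h: False, y: False, n: False}
  {n: True, h: False, y: False, i: False}
  {n: False, h: False, y: False, i: False}
  {i: True, y: True, n: True, h: False}
  {i: True, y: True, n: False, h: False}
  {y: True, n: True, i: False, h: False}
  {y: True, i: False, h: False, n: False}
  {n: True, i: True, h: True, y: False}
  {i: True, h: True, n: False, y: False}
  {n: True, h: True, i: False, y: False}
  {h: True, i: False, y: False, n: False}
  {i: True, y: True, h: True, n: True}
  {i: True, y: True, h: True, n: False}
  {y: True, h: True, n: True, i: False}


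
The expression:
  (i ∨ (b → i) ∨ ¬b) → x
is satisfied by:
  {x: True, b: True, i: False}
  {x: True, i: False, b: False}
  {x: True, b: True, i: True}
  {x: True, i: True, b: False}
  {b: True, i: False, x: False}


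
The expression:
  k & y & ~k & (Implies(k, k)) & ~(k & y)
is never true.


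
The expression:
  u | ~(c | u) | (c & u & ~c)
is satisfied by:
  {u: True, c: False}
  {c: False, u: False}
  {c: True, u: True}


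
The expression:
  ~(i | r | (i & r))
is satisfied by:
  {i: False, r: False}


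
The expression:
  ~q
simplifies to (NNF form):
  ~q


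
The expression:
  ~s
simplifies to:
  ~s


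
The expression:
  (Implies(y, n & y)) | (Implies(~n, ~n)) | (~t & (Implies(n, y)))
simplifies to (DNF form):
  True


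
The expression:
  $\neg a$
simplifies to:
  $\neg a$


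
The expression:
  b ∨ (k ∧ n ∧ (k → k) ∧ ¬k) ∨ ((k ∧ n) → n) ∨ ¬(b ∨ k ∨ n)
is always true.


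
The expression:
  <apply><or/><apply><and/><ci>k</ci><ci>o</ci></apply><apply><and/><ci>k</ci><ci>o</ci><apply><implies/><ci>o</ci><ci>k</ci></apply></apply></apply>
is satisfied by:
  {o: True, k: True}


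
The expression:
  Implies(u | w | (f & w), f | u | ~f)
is always true.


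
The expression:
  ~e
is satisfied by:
  {e: False}


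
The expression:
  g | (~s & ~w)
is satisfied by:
  {g: True, s: False, w: False}
  {g: True, w: True, s: False}
  {g: True, s: True, w: False}
  {g: True, w: True, s: True}
  {w: False, s: False, g: False}


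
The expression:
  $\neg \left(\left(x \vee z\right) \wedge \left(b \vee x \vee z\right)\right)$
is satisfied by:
  {x: False, z: False}


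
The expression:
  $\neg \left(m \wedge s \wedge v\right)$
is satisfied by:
  {s: False, m: False, v: False}
  {v: True, s: False, m: False}
  {m: True, s: False, v: False}
  {v: True, m: True, s: False}
  {s: True, v: False, m: False}
  {v: True, s: True, m: False}
  {m: True, s: True, v: False}


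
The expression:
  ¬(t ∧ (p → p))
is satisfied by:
  {t: False}


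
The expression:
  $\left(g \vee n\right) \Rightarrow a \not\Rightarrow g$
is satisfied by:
  {a: True, g: False, n: False}
  {g: False, n: False, a: False}
  {a: True, n: True, g: False}


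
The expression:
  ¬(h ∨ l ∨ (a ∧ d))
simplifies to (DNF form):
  (¬a ∧ ¬h ∧ ¬l) ∨ (¬d ∧ ¬h ∧ ¬l)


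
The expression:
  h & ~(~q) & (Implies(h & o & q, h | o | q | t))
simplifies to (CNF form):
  h & q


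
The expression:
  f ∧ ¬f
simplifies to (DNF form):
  False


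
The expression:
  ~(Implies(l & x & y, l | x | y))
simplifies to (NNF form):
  False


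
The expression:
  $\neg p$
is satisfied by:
  {p: False}


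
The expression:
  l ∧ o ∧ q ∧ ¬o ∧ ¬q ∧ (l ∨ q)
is never true.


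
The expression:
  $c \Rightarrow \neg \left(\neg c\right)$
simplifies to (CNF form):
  $\text{True}$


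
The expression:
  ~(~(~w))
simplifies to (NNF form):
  ~w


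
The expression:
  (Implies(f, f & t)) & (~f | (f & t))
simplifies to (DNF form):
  t | ~f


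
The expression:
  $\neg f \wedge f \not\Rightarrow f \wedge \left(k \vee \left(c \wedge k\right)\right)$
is never true.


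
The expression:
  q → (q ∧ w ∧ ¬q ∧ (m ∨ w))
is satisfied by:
  {q: False}


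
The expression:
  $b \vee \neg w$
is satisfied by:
  {b: True, w: False}
  {w: False, b: False}
  {w: True, b: True}


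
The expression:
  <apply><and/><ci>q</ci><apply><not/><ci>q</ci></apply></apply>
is never true.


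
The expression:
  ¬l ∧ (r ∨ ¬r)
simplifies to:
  ¬l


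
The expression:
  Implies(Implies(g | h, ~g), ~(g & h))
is always true.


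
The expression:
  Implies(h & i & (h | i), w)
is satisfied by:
  {w: True, h: False, i: False}
  {h: False, i: False, w: False}
  {i: True, w: True, h: False}
  {i: True, h: False, w: False}
  {w: True, h: True, i: False}
  {h: True, w: False, i: False}
  {i: True, h: True, w: True}


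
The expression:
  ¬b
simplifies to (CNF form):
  ¬b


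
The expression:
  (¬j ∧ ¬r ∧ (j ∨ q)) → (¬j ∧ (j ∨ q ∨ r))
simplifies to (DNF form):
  True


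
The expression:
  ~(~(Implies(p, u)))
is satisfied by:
  {u: True, p: False}
  {p: False, u: False}
  {p: True, u: True}


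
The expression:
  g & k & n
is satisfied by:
  {g: True, n: True, k: True}


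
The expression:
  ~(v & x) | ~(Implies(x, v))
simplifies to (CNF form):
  ~v | ~x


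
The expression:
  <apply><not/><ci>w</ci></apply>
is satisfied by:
  {w: False}


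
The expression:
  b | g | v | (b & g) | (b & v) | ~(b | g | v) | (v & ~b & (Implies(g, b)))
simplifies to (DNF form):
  True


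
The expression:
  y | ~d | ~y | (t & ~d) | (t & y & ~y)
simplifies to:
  True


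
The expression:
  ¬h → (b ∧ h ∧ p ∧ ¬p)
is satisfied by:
  {h: True}


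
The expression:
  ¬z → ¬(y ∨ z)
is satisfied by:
  {z: True, y: False}
  {y: False, z: False}
  {y: True, z: True}


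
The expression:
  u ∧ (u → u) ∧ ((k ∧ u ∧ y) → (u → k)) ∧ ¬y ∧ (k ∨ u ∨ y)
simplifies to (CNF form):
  u ∧ ¬y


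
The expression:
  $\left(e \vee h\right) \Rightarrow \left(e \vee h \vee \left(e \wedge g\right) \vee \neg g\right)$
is always true.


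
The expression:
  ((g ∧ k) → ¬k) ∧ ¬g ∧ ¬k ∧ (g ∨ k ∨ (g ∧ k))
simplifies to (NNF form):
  False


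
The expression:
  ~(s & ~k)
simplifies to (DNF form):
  k | ~s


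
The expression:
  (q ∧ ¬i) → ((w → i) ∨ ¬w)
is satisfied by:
  {i: True, w: False, q: False}
  {w: False, q: False, i: False}
  {i: True, q: True, w: False}
  {q: True, w: False, i: False}
  {i: True, w: True, q: False}
  {w: True, i: False, q: False}
  {i: True, q: True, w: True}


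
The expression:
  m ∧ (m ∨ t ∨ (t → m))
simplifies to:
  m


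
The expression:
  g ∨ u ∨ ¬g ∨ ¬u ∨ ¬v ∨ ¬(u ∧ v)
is always true.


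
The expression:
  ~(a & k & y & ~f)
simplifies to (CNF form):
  f | ~a | ~k | ~y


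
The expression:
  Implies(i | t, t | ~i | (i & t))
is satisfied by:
  {t: True, i: False}
  {i: False, t: False}
  {i: True, t: True}


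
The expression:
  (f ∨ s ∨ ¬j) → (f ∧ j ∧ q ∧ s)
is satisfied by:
  {q: True, j: True, f: False, s: False}
  {j: True, q: False, f: False, s: False}
  {q: True, s: True, j: True, f: True}


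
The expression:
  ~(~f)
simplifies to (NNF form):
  f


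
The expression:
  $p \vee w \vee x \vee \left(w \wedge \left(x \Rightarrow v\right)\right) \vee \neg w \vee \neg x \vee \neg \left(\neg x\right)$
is always true.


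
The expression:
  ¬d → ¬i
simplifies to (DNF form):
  d ∨ ¬i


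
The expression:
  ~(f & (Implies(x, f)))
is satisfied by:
  {f: False}


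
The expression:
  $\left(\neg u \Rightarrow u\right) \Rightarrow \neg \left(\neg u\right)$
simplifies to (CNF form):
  $\text{True}$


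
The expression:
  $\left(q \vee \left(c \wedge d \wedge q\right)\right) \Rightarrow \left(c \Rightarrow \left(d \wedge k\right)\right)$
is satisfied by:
  {d: True, k: True, c: False, q: False}
  {d: True, k: False, c: False, q: False}
  {k: True, d: False, c: False, q: False}
  {d: False, k: False, c: False, q: False}
  {d: True, q: True, k: True, c: False}
  {d: True, q: True, k: False, c: False}
  {q: True, k: True, d: False, c: False}
  {q: True, d: False, k: False, c: False}
  {d: True, c: True, k: True, q: False}
  {d: True, c: True, k: False, q: False}
  {c: True, k: True, d: False, q: False}
  {c: True, d: False, k: False, q: False}
  {d: True, q: True, c: True, k: True}


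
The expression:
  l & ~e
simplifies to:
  l & ~e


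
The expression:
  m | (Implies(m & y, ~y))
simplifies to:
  True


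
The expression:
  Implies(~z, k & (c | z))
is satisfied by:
  {k: True, z: True, c: True}
  {k: True, z: True, c: False}
  {z: True, c: True, k: False}
  {z: True, c: False, k: False}
  {k: True, c: True, z: False}


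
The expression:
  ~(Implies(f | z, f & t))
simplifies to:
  (f & ~t) | (z & ~f)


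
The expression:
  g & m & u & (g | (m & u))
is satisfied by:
  {m: True, u: True, g: True}


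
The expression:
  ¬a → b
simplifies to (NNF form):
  a ∨ b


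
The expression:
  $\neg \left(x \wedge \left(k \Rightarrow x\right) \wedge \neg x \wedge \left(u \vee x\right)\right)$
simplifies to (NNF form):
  $\text{True}$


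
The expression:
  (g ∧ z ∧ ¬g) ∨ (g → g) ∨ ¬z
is always true.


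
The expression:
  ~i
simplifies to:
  ~i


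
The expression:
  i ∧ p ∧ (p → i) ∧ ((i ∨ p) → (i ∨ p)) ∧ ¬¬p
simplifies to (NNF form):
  i ∧ p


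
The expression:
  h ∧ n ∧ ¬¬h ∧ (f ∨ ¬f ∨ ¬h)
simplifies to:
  h ∧ n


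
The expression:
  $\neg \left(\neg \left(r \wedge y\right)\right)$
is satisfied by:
  {r: True, y: True}


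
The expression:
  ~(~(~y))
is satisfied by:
  {y: False}


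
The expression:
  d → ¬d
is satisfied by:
  {d: False}


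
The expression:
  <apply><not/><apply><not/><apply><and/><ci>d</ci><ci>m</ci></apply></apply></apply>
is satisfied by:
  {m: True, d: True}


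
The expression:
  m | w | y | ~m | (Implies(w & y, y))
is always true.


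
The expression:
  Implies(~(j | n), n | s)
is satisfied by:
  {n: True, s: True, j: True}
  {n: True, s: True, j: False}
  {n: True, j: True, s: False}
  {n: True, j: False, s: False}
  {s: True, j: True, n: False}
  {s: True, j: False, n: False}
  {j: True, s: False, n: False}


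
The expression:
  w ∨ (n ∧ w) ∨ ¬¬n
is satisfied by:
  {n: True, w: True}
  {n: True, w: False}
  {w: True, n: False}


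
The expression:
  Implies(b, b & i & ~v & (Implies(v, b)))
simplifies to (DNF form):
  ~b | (i & ~v)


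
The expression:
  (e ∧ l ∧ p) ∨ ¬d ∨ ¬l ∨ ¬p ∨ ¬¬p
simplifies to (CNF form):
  True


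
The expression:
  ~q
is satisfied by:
  {q: False}


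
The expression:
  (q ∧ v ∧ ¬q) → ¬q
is always true.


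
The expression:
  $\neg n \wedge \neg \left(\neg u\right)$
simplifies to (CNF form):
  $u \wedge \neg n$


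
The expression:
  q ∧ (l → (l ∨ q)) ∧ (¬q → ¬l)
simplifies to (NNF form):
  q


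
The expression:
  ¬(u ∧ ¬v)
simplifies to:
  v ∨ ¬u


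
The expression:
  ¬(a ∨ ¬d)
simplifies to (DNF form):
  d ∧ ¬a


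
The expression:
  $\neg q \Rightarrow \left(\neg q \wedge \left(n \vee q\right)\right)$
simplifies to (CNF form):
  $n \vee q$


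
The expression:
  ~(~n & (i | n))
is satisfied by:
  {n: True, i: False}
  {i: False, n: False}
  {i: True, n: True}


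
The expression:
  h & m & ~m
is never true.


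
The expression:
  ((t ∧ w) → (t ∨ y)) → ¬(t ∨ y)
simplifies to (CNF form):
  ¬t ∧ ¬y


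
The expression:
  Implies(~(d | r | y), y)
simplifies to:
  d | r | y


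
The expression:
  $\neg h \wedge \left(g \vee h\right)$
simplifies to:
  $g \wedge \neg h$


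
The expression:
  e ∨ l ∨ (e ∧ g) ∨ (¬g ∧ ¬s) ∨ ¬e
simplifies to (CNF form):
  True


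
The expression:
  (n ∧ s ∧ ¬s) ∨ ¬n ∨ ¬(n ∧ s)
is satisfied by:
  {s: False, n: False}
  {n: True, s: False}
  {s: True, n: False}


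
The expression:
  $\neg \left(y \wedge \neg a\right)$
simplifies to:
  $a \vee \neg y$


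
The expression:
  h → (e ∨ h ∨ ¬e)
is always true.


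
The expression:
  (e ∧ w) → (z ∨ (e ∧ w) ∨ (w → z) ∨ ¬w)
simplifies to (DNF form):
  True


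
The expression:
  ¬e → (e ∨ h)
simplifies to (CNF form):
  e ∨ h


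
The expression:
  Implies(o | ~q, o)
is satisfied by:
  {q: True, o: True}
  {q: True, o: False}
  {o: True, q: False}


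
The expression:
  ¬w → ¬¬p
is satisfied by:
  {p: True, w: True}
  {p: True, w: False}
  {w: True, p: False}


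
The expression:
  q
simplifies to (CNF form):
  q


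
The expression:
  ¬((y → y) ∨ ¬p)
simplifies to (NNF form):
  False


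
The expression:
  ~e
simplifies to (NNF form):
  ~e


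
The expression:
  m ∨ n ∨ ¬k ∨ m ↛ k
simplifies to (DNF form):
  m ∨ n ∨ ¬k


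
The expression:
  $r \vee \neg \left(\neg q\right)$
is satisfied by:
  {r: True, q: True}
  {r: True, q: False}
  {q: True, r: False}


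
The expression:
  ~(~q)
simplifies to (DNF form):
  q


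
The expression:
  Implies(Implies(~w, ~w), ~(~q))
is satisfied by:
  {q: True}


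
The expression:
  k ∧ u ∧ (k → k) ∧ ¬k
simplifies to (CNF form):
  False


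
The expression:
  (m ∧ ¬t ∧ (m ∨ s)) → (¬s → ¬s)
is always true.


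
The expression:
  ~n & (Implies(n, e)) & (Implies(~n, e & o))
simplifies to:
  e & o & ~n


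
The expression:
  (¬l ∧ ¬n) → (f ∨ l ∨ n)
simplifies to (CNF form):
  f ∨ l ∨ n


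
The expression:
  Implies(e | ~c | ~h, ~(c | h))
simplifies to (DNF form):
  (h & ~h) | (~c & ~h) | (c & h & ~e) | (c & h & ~h) | (c & ~c & ~e) | (c & ~c & ~h) | (h & ~e & ~h) | (~c & ~e & ~h)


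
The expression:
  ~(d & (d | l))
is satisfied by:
  {d: False}


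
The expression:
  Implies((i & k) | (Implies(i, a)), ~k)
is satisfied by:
  {k: False}


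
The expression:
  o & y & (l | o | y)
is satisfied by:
  {o: True, y: True}


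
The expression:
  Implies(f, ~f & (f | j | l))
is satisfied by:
  {f: False}


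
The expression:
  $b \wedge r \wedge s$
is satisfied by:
  {r: True, b: True, s: True}


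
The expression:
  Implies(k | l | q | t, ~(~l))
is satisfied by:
  {l: True, q: False, k: False, t: False}
  {t: True, l: True, q: False, k: False}
  {l: True, k: True, q: False, t: False}
  {t: True, l: True, k: True, q: False}
  {l: True, q: True, k: False, t: False}
  {l: True, t: True, q: True, k: False}
  {l: True, k: True, q: True, t: False}
  {t: True, l: True, k: True, q: True}
  {t: False, q: False, k: False, l: False}


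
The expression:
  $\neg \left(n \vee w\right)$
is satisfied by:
  {n: False, w: False}


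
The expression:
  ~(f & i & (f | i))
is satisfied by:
  {i: False, f: False}
  {f: True, i: False}
  {i: True, f: False}


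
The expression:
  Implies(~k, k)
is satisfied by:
  {k: True}


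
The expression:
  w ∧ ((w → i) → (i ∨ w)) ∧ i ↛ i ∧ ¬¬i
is never true.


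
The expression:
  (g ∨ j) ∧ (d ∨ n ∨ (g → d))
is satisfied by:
  {g: True, n: True, d: True, j: True}
  {g: True, n: True, d: True, j: False}
  {g: True, n: True, j: True, d: False}
  {g: True, n: True, j: False, d: False}
  {g: True, d: True, j: True, n: False}
  {g: True, d: True, j: False, n: False}
  {n: True, j: True, d: True, g: False}
  {n: True, j: True, d: False, g: False}
  {d: True, j: True, g: False, n: False}
  {j: True, g: False, d: False, n: False}


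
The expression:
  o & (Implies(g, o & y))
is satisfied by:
  {y: True, o: True, g: False}
  {o: True, g: False, y: False}
  {y: True, g: True, o: True}


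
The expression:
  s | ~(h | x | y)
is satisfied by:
  {s: True, h: False, y: False, x: False}
  {x: True, s: True, h: False, y: False}
  {s: True, y: True, h: False, x: False}
  {x: True, s: True, y: True, h: False}
  {s: True, h: True, y: False, x: False}
  {s: True, x: True, h: True, y: False}
  {s: True, y: True, h: True, x: False}
  {x: True, s: True, y: True, h: True}
  {x: False, h: False, y: False, s: False}


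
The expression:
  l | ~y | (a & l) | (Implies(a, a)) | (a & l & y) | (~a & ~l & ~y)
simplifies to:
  True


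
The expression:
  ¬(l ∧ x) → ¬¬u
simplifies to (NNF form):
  u ∨ (l ∧ x)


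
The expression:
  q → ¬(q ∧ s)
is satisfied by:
  {s: False, q: False}
  {q: True, s: False}
  {s: True, q: False}


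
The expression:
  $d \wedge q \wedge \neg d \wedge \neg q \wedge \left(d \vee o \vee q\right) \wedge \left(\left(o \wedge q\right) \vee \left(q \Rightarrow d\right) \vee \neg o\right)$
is never true.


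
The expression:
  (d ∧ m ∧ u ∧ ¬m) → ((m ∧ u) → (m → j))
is always true.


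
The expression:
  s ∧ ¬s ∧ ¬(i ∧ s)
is never true.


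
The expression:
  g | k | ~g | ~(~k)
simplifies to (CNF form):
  True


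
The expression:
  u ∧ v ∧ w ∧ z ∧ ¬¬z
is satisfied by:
  {z: True, u: True, w: True, v: True}


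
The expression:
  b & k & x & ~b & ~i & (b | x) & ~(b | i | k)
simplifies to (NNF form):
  False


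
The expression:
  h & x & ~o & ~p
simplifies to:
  h & x & ~o & ~p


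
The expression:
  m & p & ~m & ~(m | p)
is never true.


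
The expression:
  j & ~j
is never true.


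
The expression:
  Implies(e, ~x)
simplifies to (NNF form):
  ~e | ~x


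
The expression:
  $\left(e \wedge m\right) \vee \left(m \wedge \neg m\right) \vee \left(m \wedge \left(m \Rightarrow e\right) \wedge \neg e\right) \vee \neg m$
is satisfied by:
  {e: True, m: False}
  {m: False, e: False}
  {m: True, e: True}


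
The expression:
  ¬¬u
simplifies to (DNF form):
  u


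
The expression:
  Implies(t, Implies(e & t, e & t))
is always true.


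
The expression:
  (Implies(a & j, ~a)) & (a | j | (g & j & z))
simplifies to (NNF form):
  (a & ~j) | (j & ~a)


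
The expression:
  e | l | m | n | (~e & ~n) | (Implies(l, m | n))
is always true.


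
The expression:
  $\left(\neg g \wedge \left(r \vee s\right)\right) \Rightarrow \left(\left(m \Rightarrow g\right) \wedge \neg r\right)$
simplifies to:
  $g \vee \left(\neg m \wedge \neg r\right) \vee \left(\neg r \wedge \neg s\right)$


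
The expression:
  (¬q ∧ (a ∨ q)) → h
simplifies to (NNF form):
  h ∨ q ∨ ¬a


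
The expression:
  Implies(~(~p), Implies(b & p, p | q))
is always true.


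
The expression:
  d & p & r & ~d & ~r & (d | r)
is never true.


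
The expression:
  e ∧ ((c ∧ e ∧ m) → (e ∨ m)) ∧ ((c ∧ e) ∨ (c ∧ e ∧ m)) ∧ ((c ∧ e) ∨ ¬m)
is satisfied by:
  {c: True, e: True}


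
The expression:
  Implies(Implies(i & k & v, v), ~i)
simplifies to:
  ~i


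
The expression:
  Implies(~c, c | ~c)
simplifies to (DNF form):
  True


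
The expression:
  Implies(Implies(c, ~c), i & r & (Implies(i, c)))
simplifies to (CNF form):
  c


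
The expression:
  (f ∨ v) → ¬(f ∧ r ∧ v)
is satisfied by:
  {v: False, r: False, f: False}
  {f: True, v: False, r: False}
  {r: True, v: False, f: False}
  {f: True, r: True, v: False}
  {v: True, f: False, r: False}
  {f: True, v: True, r: False}
  {r: True, v: True, f: False}


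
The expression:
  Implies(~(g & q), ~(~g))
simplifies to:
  g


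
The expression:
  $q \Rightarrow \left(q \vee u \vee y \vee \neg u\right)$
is always true.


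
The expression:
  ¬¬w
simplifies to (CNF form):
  w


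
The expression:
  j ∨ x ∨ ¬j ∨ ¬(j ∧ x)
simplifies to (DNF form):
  True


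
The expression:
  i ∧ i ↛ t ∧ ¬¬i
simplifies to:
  i ∧ ¬t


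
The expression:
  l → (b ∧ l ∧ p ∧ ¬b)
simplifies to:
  ¬l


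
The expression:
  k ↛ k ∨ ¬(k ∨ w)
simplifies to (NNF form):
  ¬k ∧ ¬w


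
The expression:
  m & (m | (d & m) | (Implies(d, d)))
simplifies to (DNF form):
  m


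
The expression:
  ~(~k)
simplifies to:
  k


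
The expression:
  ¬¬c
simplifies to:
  c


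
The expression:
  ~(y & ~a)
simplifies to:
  a | ~y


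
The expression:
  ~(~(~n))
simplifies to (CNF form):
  ~n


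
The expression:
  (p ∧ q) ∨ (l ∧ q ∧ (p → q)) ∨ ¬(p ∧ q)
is always true.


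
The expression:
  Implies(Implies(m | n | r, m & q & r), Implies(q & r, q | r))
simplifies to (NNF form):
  True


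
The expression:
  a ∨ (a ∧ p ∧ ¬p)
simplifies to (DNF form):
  a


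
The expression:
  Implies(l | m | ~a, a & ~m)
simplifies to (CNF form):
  a & ~m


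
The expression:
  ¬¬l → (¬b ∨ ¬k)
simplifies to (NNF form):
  ¬b ∨ ¬k ∨ ¬l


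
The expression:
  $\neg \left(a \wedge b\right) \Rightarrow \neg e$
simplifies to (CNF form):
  $\left(a \vee \neg e\right) \wedge \left(b \vee \neg e\right)$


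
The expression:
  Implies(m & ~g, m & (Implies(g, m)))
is always true.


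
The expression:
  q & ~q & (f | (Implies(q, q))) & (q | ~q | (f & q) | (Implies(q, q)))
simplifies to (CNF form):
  False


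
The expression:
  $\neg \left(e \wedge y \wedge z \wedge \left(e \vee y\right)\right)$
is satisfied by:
  {e: False, z: False, y: False}
  {y: True, e: False, z: False}
  {z: True, e: False, y: False}
  {y: True, z: True, e: False}
  {e: True, y: False, z: False}
  {y: True, e: True, z: False}
  {z: True, e: True, y: False}


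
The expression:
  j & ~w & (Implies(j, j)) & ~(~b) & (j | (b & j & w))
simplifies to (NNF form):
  b & j & ~w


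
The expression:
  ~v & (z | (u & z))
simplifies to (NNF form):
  z & ~v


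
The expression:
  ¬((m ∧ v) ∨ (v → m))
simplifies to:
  v ∧ ¬m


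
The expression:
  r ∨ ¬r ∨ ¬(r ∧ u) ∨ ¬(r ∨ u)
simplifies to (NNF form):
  True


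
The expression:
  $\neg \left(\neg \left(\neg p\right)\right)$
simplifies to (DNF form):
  $\neg p$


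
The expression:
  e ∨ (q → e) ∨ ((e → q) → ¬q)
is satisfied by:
  {e: True, q: False}
  {q: False, e: False}
  {q: True, e: True}


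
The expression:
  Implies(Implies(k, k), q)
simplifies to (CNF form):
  q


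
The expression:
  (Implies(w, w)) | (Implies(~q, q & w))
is always true.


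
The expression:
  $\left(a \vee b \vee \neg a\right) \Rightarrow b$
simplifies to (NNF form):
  $b$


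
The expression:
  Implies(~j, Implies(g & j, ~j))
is always true.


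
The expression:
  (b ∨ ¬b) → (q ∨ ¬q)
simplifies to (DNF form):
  True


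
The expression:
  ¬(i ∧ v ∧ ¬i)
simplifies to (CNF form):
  True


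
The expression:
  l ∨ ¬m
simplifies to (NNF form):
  l ∨ ¬m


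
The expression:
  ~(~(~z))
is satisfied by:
  {z: False}


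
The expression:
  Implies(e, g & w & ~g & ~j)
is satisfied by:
  {e: False}


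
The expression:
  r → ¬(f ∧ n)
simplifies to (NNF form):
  ¬f ∨ ¬n ∨ ¬r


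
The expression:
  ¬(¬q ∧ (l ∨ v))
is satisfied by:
  {q: True, v: False, l: False}
  {q: True, l: True, v: False}
  {q: True, v: True, l: False}
  {q: True, l: True, v: True}
  {l: False, v: False, q: False}


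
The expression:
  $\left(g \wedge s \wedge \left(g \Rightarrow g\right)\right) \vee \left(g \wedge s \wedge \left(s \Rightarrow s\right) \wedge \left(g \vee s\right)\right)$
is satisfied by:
  {s: True, g: True}


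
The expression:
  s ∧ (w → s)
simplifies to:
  s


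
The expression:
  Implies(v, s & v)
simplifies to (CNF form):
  s | ~v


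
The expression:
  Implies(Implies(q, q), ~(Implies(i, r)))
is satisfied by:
  {i: True, r: False}


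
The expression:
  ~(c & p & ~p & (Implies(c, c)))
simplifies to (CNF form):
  True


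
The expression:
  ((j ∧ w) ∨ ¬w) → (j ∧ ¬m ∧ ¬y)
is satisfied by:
  {w: True, m: False, j: False, y: False}
  {y: True, w: True, m: False, j: False}
  {m: True, w: True, y: False, j: False}
  {y: True, m: True, w: True, j: False}
  {j: True, w: True, y: False, m: False}
  {j: True, y: False, w: False, m: False}


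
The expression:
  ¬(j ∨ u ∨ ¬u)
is never true.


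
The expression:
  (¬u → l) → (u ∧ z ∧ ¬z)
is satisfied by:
  {u: False, l: False}


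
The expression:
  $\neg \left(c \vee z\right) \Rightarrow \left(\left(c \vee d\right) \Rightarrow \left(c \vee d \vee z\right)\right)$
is always true.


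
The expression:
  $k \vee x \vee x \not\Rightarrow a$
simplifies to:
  $k \vee x$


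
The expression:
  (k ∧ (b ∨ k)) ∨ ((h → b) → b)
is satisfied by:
  {b: True, k: True, h: True}
  {b: True, k: True, h: False}
  {b: True, h: True, k: False}
  {b: True, h: False, k: False}
  {k: True, h: True, b: False}
  {k: True, h: False, b: False}
  {h: True, k: False, b: False}


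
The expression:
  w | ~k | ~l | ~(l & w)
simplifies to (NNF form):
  True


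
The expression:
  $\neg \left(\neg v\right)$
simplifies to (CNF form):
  $v$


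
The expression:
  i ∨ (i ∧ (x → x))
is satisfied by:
  {i: True}


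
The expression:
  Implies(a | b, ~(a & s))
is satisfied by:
  {s: False, a: False}
  {a: True, s: False}
  {s: True, a: False}


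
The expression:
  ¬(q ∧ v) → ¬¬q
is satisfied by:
  {q: True}


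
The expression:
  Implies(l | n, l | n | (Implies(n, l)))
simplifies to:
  True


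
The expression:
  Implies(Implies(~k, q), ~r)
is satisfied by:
  {q: False, r: False, k: False}
  {k: True, q: False, r: False}
  {q: True, k: False, r: False}
  {k: True, q: True, r: False}
  {r: True, k: False, q: False}


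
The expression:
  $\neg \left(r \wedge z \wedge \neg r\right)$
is always true.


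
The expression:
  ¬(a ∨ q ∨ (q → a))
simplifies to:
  False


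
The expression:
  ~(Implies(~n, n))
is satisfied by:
  {n: False}


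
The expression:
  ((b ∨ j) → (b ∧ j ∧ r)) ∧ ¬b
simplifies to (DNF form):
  ¬b ∧ ¬j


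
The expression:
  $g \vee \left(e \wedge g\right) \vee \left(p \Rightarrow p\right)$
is always true.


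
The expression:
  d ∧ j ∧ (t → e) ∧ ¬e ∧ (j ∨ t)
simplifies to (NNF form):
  d ∧ j ∧ ¬e ∧ ¬t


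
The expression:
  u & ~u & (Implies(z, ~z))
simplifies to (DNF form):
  False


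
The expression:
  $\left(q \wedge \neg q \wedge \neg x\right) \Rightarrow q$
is always true.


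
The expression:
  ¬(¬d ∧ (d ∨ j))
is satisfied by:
  {d: True, j: False}
  {j: False, d: False}
  {j: True, d: True}
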